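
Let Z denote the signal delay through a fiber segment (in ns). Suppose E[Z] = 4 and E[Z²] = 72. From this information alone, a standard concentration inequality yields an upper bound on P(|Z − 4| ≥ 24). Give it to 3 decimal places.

0.097

The first two moments determine the variance, so Chebyshev's inequality is the sharpest standard bound available.
Var(Z) = E[Z²] − (E[Z])² = 72 − 16 = 56.
Chebyshev's inequality: P(|Z − μ| ≥ t) ≤ Var(Z)/t² = 56/576 = 0.0972.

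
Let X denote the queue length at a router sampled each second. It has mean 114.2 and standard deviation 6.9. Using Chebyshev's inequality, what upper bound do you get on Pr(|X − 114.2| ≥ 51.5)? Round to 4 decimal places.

0.0180

Chebyshev: Pr(|X − μ| ≥ t) ≤ Var(X)/t².
Var(X) = σ² = 6.9² = 47.61.
Bound = 47.61 / 2652.25 = 0.0180.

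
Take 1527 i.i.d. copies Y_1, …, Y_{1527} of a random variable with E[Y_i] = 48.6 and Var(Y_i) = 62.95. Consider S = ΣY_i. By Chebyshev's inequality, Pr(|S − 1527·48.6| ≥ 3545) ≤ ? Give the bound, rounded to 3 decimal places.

Var(S) = n·Var(Y_i) = 1527·62.95 = 96124.65.
Chebyshev: Pr(|S − 1527·48.6| ≥ 3545) ≤ Var(S)/3545² = 96124.65/12567025 = 0.0076.

0.008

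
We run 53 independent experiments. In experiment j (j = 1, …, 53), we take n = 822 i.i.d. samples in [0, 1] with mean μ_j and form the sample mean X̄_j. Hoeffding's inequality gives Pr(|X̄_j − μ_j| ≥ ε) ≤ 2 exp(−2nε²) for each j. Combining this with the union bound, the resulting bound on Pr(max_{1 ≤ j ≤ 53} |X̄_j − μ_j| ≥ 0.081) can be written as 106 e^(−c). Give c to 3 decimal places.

10.786

Union bound over the 53 events: Pr(max_{1 ≤ j ≤ 53} |X̄_j − μ_j| ≥ 0.081) ≤ 53·2·exp(−2nε²) = 106 exp(−2·822·0.081²).
So c = 2·822·0.081² = 10.7863.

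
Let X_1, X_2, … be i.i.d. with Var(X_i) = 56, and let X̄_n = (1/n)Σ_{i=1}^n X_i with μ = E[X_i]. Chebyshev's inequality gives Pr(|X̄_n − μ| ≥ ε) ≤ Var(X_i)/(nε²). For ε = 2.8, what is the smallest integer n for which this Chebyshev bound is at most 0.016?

447

Require 56/(n·2.8²) ≤ 0.016, i.e. n ≥ 56/(0.016·2.8²) = 446.429.
The smallest integer n is 447.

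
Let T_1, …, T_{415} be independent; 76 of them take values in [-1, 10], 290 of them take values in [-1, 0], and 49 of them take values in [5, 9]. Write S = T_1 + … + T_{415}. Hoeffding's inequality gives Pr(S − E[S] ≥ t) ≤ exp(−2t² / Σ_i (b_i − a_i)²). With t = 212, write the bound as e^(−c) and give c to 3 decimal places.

Σ(b_i − a_i)² = 76·11² + 290·1² + 49·4² = 10270.
c = 2t² / 10270 = 2·212² / 10270 = 8.7525.

8.752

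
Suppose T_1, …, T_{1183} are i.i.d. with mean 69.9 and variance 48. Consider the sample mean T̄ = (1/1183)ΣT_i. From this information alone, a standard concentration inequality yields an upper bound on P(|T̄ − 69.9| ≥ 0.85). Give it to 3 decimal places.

With mean and variance of each term known, Chebyshev's inequality bounds the deviation of the sum (or sample mean).
Var(T̄) = Var(T_i)/n = 48/1183 = 0.040575.
Chebyshev: P(|T̄ − 69.9| ≥ 0.85) ≤ Var(T̄)/(0.85)² = 48/(1183·0.85²) = 0.0562.

0.056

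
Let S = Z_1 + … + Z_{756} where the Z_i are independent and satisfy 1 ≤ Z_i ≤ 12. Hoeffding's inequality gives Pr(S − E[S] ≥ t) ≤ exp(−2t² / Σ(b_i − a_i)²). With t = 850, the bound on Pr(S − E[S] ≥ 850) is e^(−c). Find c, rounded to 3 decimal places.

Σ(b_i − a_i)² = 756·(11)² = 91476.
c = 2t²/91476 = 2·850²/91476 = 15.7965.

15.796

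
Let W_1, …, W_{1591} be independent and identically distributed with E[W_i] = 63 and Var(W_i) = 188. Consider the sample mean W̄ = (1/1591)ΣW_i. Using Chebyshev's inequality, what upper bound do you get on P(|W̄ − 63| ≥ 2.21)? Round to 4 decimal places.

0.0242

Var(W̄) = Var(W_i)/n = 188/1591 = 0.11816.
Chebyshev: P(|W̄ − 63| ≥ 2.21) ≤ Var(W̄)/(2.21)² = 188/(1591·2.21²) = 0.0242.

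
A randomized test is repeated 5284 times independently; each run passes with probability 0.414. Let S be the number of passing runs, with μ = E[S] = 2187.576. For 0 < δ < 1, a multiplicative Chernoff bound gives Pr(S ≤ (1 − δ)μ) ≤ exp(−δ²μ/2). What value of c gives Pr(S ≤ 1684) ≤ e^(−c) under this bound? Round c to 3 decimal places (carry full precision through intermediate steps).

57.961

Write 1684 = (1 − δ)μ, so δ = 1 − 1684/2187.576 = 0.2301982…
Then the exponent is δ²μ/2 = (μ − 1684)²/(2μ) = 57.961138.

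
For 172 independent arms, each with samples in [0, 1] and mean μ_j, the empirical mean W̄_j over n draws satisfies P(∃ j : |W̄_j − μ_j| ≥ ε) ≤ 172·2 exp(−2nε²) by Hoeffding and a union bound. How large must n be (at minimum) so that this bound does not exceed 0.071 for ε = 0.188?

121

Need 2·172·exp(−2nε²) ≤ 0.071, i.e. exp(−2nε²) ≤ 0.071/344.
So 2nε² ≥ ln(344/0.071) = 8.485717.
Hence n ≥ 8.485717/(2·0.188²) = 120.045.
The smallest integer n is 121.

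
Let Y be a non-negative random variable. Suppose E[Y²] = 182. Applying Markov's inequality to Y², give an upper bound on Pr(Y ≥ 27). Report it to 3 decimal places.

Since Y ≥ 0, the event {Y ≥ 27} is the same as {Y² ≥ 729}.
Markov's inequality applied to Y² gives Pr(Y² ≥ 729) ≤ E[Y²]/729 = 182/729 = 0.2497.

0.250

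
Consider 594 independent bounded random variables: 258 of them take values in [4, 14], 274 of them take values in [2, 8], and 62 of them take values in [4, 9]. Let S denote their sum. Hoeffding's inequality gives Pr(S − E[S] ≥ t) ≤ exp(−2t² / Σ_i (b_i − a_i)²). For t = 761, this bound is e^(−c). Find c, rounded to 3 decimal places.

Σ(b_i − a_i)² = 258·10² + 274·6² + 62·5² = 37214.
c = 2t² / 37214 = 2·761² / 37214 = 31.1238.

31.124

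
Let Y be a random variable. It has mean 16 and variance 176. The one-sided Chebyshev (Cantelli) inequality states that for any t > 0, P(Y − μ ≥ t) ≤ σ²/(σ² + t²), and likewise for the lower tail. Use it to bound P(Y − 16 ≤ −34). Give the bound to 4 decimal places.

Here σ² = 176 and t = 34, so σ² + t² = 1332.
Cantelli's bound: 176/1332 = 0.1321.

0.1321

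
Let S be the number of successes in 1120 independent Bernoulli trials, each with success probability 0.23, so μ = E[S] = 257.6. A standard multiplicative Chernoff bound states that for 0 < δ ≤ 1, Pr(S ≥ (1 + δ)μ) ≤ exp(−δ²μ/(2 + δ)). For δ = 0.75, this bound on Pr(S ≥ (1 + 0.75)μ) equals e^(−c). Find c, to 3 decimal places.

c = δ²μ/(2 + δ) = 0.75²·257.6/(2 + 0.75) = 52.6909.

52.691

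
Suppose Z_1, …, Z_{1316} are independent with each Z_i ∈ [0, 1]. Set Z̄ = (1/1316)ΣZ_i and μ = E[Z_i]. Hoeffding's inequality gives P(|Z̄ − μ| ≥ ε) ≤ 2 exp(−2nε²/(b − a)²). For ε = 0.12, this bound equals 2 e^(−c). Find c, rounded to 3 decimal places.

c = 2nε²/(b − a)² = 2·1316·0.12² / 1² = 37.9008.

37.901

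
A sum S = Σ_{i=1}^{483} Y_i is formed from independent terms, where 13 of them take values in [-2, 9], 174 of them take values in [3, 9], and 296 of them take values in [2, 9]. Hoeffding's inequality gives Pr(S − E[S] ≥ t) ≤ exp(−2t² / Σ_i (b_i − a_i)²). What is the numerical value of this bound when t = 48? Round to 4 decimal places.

0.8136

Σ(b_i − a_i)² = 13·11² + 174·6² + 296·7² = 22341.
Exponent = 2·48² / 22341 = 0.20626.
Bound = exp(−0.20626) = 0.81362.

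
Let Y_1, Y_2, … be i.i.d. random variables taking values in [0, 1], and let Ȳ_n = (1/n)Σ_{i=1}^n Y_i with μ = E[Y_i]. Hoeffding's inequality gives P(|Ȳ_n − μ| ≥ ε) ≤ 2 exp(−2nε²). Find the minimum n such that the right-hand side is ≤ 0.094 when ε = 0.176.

Require 2·exp(−2nε²) ≤ 0.094, i.e. 2nε² ≥ ln(2/0.094) = 3.057608.
So n ≥ 3.057608 / (2·0.176²) = 49.354.
The smallest integer n is 50.

50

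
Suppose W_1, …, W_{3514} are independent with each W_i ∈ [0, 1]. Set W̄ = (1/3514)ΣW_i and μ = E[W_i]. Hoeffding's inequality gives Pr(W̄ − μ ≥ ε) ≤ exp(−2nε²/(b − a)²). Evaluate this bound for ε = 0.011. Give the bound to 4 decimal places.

Exponent: 2nε²/(b − a)² = 2·3514·0.011² / 1² = 0.85039.
Bound = exp(−0.85039) = 0.42725.

0.4272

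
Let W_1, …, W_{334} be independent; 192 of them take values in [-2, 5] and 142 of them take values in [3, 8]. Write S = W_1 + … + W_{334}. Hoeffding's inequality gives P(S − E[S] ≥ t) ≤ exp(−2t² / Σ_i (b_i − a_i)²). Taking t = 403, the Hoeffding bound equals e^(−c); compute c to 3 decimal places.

25.067

Σ(b_i − a_i)² = 192·7² + 142·5² = 12958.
c = 2t² / 12958 = 2·403² / 12958 = 25.0670.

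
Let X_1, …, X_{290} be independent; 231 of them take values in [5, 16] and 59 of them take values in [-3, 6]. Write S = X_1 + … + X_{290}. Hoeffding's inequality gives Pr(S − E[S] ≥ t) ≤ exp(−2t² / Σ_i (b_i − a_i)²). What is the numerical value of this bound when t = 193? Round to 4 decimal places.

0.1027

Σ(b_i − a_i)² = 231·11² + 59·9² = 32730.
Exponent = 2·193² / 32730 = 2.27614.
Bound = exp(−2.27614) = 0.10268.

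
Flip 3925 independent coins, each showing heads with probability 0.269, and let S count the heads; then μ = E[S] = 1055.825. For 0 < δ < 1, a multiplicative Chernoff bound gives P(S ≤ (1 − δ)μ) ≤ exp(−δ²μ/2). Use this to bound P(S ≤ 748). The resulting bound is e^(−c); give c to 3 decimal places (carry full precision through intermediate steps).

Write 748 = (1 − δ)μ, so δ = 1 − 748/1055.825 = 0.2915493…
Then the exponent is δ²μ/2 = (μ − 748)²/(2μ) = 44.873076.

44.873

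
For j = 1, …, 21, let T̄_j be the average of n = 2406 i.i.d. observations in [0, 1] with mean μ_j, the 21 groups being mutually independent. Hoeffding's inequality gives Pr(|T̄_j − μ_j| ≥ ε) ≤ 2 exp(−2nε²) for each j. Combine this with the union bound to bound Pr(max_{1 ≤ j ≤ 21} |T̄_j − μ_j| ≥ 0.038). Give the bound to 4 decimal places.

Per-experiment Hoeffding bound: 2·exp(−2·2406·0.038²) = 2·exp(−6.94853) = 0.0019201.
Union bound over 21 events: 21·0.0019201 = 0.04032.

0.0403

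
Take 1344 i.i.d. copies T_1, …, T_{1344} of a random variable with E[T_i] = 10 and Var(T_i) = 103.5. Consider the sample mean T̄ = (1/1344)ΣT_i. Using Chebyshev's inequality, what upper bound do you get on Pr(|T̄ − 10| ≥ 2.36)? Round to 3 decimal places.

Var(T̄) = Var(T_i)/n = 103.5/1344 = 0.077009.
Chebyshev: Pr(|T̄ − 10| ≥ 2.36) ≤ Var(T̄)/(2.36)² = 103.5/(1344·2.36²) = 0.0138.

0.014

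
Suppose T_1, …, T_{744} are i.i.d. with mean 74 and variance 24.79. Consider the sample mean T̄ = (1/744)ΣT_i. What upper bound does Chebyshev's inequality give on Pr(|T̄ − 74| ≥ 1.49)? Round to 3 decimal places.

Var(T̄) = Var(T_i)/n = 24.79/744 = 0.03332.
Chebyshev: Pr(|T̄ − 74| ≥ 1.49) ≤ Var(T̄)/(1.49)² = 24.79/(744·1.49²) = 0.0150.

0.015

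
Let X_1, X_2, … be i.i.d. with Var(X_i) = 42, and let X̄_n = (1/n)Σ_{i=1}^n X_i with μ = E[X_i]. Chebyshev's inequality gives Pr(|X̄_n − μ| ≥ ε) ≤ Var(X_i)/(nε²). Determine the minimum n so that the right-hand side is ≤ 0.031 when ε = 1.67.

Require 42/(n·1.67²) ≤ 0.031, i.e. n ≥ 42/(0.031·1.67²) = 485.797.
The smallest integer n is 486.

486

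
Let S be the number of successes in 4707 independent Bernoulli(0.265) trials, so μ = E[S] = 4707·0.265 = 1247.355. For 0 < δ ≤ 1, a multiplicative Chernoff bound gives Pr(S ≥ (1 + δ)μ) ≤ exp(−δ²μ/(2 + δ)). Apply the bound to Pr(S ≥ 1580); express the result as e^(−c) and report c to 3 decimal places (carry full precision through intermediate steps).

Write 1580 = (1 + δ)μ, so δ = 1580/1247.355 − 1 = 0.2666803…
Then the exponent is δ²μ/(2 + δ) = (1580 − μ)² / (μ·(2 + δ)) = 39.136471.

39.136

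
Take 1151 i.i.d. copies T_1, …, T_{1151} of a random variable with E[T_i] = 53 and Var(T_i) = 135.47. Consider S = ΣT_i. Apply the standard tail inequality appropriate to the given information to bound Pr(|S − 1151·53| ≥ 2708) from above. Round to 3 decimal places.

With mean and variance of each term known, Chebyshev's inequality bounds the deviation of the sum (or sample mean).
Var(S) = n·Var(T_i) = 1151·135.47 = 155925.97.
Chebyshev: Pr(|S − 1151·53| ≥ 2708) ≤ Var(S)/2708² = 155925.97/7333264 = 0.0213.

0.021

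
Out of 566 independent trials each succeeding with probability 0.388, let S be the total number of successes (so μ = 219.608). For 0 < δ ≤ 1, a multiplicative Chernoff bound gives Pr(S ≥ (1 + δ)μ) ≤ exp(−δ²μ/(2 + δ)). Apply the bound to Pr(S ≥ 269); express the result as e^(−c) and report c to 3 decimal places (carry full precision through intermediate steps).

Write 269 = (1 + δ)μ, so δ = 269/219.608 − 1 = 0.2249098…
Then the exponent is δ²μ/(2 + δ) = (269 − μ)² / (μ·(2 + δ)) = 4.992898.

4.993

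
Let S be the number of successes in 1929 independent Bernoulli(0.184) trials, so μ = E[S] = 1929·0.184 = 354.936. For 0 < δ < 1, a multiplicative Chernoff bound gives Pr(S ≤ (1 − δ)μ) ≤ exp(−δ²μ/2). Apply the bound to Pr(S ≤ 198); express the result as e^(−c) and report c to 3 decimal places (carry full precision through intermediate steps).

34.695

Write 198 = (1 − δ)μ, so δ = 1 − 198/354.936 = 0.442153…
Then the exponent is δ²μ/2 = (μ − 198)²/(2μ) = 34.694858.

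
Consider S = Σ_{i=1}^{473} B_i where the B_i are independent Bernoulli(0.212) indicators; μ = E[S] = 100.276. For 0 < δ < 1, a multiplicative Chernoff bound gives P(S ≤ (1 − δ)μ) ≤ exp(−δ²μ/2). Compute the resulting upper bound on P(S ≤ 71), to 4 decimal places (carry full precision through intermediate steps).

0.0139

Write 71 = (1 − δ)μ, so δ = 1 − 71/100.276 = 0.2919542…
Then the exponent is δ²μ/2 = (μ − 71)²/(2μ) = 4.273626.
Bound = exp(−4.273626) = 0.01393.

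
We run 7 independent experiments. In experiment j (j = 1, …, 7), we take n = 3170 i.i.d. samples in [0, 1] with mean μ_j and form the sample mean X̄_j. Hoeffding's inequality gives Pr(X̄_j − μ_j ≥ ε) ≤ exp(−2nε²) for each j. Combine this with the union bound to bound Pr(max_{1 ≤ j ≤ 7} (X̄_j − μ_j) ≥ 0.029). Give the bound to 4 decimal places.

Per-experiment Hoeffding bound: exp(−2·3170·0.029²) = exp(−5.33194) = 0.0048347.
Union bound over 7 events: 7·0.0048347 = 0.03384.

0.0338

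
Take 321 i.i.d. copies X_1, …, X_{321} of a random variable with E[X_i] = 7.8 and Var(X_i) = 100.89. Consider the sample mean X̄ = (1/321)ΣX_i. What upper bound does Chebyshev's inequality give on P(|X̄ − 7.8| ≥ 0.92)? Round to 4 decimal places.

0.3713

Var(X̄) = Var(X_i)/n = 100.89/321 = 0.3143.
Chebyshev: P(|X̄ − 7.8| ≥ 0.92) ≤ Var(X̄)/(0.92)² = 100.89/(321·0.92²) = 0.3713.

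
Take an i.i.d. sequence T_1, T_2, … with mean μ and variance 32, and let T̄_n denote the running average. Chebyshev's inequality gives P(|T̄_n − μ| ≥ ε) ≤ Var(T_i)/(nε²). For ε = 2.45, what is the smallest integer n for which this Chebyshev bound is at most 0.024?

223

Require 32/(n·2.45²) ≤ 0.024, i.e. n ≥ 32/(0.024·2.45²) = 222.130.
The smallest integer n is 223.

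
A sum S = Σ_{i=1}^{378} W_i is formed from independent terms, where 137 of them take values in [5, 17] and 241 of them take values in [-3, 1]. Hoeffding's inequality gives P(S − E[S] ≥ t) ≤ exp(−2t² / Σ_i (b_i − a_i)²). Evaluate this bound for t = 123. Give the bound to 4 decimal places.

Σ(b_i − a_i)² = 137·12² + 241·4² = 23584.
Exponent = 2·123² / 23584 = 1.28299.
Bound = exp(−1.28299) = 0.27721.

0.2772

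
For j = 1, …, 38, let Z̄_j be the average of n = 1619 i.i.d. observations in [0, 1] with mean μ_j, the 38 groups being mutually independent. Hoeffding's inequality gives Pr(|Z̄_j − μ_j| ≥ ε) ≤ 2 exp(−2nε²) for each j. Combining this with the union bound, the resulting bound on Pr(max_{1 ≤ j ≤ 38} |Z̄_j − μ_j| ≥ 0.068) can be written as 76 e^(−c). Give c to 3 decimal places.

14.973

Union bound over the 38 events: Pr(max_{1 ≤ j ≤ 38} |Z̄_j − μ_j| ≥ 0.068) ≤ 38·2·exp(−2nε²) = 76 exp(−2·1619·0.068²).
So c = 2·1619·0.068² = 14.9725.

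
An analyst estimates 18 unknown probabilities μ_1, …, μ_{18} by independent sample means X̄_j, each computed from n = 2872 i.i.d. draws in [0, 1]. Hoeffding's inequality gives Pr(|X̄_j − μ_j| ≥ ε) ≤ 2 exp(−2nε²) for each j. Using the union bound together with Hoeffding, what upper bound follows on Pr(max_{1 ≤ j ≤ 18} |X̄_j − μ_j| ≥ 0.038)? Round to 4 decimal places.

Per-experiment Hoeffding bound: 2·exp(−2·2872·0.038²) = 2·exp(−8.29434) = 0.00049986.
Union bound over 18 events: 18·0.00049986 = 0.00900.

0.0090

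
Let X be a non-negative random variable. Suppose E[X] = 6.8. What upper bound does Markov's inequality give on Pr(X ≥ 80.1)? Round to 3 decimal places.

0.085

Markov's inequality: for a non-negative random variable, Pr(X ≥ a) ≤ E[X]/a.
Here E[X] = 6.8 and a = 80.1, so the bound is 6.8/80.1 = 0.0849.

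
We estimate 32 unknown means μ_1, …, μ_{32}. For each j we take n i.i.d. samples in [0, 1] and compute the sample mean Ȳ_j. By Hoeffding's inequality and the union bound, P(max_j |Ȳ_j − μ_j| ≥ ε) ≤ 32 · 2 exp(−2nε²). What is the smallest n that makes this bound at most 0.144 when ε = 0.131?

Need 2·32·exp(−2nε²) ≤ 0.144, i.e. exp(−2nε²) ≤ 0.144/64.
So 2nε² ≥ ln(64/0.144) = 6.096825.
Hence n ≥ 6.096825/(2·0.131²) = 177.636.
The smallest integer n is 178.

178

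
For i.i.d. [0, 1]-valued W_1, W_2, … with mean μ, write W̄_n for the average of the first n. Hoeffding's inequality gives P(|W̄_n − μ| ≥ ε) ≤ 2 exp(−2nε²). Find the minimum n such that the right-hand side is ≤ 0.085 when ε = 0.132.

91

Require 2·exp(−2nε²) ≤ 0.085, i.e. 2nε² ≥ ln(2/0.085) = 3.158251.
So n ≥ 3.158251 / (2·0.132²) = 90.629.
The smallest integer n is 91.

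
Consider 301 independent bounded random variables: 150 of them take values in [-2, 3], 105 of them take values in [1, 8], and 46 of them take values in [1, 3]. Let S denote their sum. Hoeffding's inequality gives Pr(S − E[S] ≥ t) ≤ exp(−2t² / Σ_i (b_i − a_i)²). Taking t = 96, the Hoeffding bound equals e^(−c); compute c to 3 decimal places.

2.030

Σ(b_i − a_i)² = 150·5² + 105·7² + 46·2² = 9079.
c = 2t² / 9079 = 2·96² / 9079 = 2.0302.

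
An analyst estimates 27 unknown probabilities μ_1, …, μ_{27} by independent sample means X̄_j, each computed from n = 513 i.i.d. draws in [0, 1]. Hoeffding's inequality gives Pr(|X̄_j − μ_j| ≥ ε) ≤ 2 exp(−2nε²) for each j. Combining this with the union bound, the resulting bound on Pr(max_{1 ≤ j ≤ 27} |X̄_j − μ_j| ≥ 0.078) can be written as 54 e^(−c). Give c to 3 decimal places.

6.242

Union bound over the 27 events: Pr(max_{1 ≤ j ≤ 27} |X̄_j − μ_j| ≥ 0.078) ≤ 27·2·exp(−2nε²) = 54 exp(−2·513·0.078²).
So c = 2·513·0.078² = 6.2422.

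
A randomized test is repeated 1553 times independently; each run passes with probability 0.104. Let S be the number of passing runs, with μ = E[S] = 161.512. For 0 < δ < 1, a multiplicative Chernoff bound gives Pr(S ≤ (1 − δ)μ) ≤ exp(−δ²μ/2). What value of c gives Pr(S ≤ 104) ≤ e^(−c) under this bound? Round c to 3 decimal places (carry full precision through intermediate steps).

10.240

Write 104 = (1 − δ)μ, so δ = 1 − 104/161.512 = 0.356085…
Then the exponent is δ²μ/2 = (μ − 104)²/(2μ) = 10.239580.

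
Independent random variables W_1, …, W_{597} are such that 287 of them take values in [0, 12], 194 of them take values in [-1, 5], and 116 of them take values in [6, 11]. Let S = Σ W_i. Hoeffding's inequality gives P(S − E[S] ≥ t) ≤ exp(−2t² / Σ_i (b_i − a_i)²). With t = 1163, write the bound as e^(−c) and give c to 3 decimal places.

52.822

Σ(b_i − a_i)² = 287·12² + 194·6² + 116·5² = 51212.
c = 2t² / 51212 = 2·1163² / 51212 = 52.8223.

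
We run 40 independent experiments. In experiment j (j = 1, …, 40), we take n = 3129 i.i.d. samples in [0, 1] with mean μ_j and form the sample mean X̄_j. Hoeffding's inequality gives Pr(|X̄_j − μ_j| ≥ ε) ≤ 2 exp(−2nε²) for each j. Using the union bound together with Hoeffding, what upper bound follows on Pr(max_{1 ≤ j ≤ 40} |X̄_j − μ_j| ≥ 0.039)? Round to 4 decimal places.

Per-experiment Hoeffding bound: 2·exp(−2·3129·0.039²) = 2·exp(−9.51842) = 0.00014697.
Union bound over 40 events: 40·0.00014697 = 0.00588.

0.0059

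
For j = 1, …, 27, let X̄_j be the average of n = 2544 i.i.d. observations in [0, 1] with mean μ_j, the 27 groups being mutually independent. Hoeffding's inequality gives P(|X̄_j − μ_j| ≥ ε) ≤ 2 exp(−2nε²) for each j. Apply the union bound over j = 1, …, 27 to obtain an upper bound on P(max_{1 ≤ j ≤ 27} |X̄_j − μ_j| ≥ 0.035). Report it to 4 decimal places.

0.1061

Per-experiment Hoeffding bound: 2·exp(−2·2544·0.035²) = 2·exp(−6.23280) = 0.0039279.
Union bound over 27 events: 27·0.0039279 = 0.10605.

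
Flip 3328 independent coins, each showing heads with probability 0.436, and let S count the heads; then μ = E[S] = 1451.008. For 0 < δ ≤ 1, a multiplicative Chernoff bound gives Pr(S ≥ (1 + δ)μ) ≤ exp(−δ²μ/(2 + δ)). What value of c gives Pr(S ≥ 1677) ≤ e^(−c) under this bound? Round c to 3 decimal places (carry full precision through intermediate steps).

Write 1677 = (1 + δ)μ, so δ = 1677/1451.008 − 1 = 0.1557483…
Then the exponent is δ²μ/(2 + δ) = (1677 − μ)² / (μ·(2 + δ)) = 16.327447.

16.327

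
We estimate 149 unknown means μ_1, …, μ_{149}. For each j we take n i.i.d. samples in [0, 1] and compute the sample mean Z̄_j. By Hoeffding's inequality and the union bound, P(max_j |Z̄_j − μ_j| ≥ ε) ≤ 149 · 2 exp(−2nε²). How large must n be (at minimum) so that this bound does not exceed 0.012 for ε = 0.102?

Need 2·149·exp(−2nε²) ≤ 0.012, i.e. exp(−2nε²) ≤ 0.012/298.
So 2nε² ≥ ln(298/0.012) = 10.119942.
Hence n ≥ 10.119942/(2·0.102²) = 486.349.
The smallest integer n is 487.

487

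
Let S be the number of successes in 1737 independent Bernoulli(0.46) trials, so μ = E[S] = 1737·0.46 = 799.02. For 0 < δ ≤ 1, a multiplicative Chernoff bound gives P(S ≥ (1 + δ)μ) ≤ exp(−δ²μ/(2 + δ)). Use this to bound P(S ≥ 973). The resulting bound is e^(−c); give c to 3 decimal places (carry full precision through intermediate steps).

17.082

Write 973 = (1 + δ)μ, so δ = 973/799.02 − 1 = 0.2177417…
Then the exponent is δ²μ/(2 + δ) = (973 − μ)² / (μ·(2 + δ)) = 17.081658.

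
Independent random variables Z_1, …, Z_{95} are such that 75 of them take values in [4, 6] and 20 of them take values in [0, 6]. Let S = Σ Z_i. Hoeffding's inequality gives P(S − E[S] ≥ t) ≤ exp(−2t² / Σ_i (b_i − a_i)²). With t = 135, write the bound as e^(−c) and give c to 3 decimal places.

Σ(b_i − a_i)² = 75·2² + 20·6² = 1020.
c = 2t² / 1020 = 2·135² / 1020 = 35.7353.

35.735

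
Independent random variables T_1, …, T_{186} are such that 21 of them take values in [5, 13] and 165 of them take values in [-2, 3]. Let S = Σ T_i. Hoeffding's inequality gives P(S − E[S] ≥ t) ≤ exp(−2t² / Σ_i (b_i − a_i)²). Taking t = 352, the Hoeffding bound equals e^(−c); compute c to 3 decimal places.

45.311

Σ(b_i − a_i)² = 21·8² + 165·5² = 5469.
c = 2t² / 5469 = 2·352² / 5469 = 45.3114.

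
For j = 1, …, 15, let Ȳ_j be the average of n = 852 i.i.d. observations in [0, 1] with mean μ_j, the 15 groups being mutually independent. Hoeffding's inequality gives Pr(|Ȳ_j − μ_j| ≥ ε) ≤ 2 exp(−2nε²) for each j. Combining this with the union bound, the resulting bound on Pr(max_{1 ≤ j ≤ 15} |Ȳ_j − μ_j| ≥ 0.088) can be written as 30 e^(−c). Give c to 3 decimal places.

13.196

Union bound over the 15 events: Pr(max_{1 ≤ j ≤ 15} |Ȳ_j − μ_j| ≥ 0.088) ≤ 15·2·exp(−2nε²) = 30 exp(−2·852·0.088²).
So c = 2·852·0.088² = 13.1958.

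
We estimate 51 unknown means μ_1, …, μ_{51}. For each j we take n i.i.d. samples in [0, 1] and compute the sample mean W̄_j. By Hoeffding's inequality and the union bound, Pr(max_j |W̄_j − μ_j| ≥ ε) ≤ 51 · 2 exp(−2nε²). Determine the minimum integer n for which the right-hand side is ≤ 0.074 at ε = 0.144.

175

Need 2·51·exp(−2nε²) ≤ 0.074, i.e. exp(−2nε²) ≤ 0.074/102.
So 2nε² ≥ ln(102/0.074) = 7.228663.
Hence n ≥ 7.228663/(2·0.144²) = 174.302.
The smallest integer n is 175.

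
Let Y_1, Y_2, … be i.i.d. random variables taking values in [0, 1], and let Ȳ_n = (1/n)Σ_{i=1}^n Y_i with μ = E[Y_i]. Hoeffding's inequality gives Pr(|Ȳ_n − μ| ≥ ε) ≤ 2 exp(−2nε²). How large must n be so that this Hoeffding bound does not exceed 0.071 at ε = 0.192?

Require 2·exp(−2nε²) ≤ 0.071, i.e. 2nε² ≥ ln(2/0.071) = 3.338223.
So n ≥ 3.338223 / (2·0.192²) = 45.278.
The smallest integer n is 46.

46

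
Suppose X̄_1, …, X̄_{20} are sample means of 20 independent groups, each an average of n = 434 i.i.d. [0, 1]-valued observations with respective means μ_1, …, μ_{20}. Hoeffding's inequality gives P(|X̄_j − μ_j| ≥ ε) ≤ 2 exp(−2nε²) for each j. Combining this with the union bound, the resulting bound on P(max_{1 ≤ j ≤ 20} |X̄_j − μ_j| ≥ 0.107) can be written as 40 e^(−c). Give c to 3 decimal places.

Union bound over the 20 events: P(max_{1 ≤ j ≤ 20} |X̄_j − μ_j| ≥ 0.107) ≤ 20·2·exp(−2nε²) = 40 exp(−2·434·0.107²).
So c = 2·434·0.107² = 9.9377.

9.938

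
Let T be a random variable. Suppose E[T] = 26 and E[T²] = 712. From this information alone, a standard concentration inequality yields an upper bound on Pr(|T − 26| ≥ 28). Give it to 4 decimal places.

0.0459

The first two moments determine the variance, so Chebyshev's inequality is the sharpest standard bound available.
Var(T) = E[T²] − (E[T])² = 712 − 676 = 36.
Chebyshev's inequality: Pr(|T − μ| ≥ t) ≤ Var(T)/t² = 36/784 = 0.0459.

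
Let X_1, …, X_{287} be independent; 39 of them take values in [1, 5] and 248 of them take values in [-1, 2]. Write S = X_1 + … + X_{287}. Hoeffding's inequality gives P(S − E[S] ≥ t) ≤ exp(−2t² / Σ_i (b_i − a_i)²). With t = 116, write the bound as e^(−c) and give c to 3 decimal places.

Σ(b_i − a_i)² = 39·4² + 248·3² = 2856.
c = 2t² / 2856 = 2·116² / 2856 = 9.4230.

9.423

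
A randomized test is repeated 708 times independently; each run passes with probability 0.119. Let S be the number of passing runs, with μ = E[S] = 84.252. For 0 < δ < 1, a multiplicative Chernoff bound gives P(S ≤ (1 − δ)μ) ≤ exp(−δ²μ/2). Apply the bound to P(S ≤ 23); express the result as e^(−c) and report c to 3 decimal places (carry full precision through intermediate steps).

Write 23 = (1 − δ)μ, so δ = 1 − 23/84.252 = 0.7270094…
Then the exponent is δ²μ/2 = (μ − 23)²/(2μ) = 22.265391.

22.265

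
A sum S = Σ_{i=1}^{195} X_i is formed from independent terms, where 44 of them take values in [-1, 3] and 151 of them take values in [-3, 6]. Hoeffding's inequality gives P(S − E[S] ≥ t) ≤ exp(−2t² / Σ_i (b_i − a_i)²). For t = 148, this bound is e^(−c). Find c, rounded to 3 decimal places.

Σ(b_i − a_i)² = 44·4² + 151·9² = 12935.
c = 2t² / 12935 = 2·148² / 12935 = 3.3868.

3.387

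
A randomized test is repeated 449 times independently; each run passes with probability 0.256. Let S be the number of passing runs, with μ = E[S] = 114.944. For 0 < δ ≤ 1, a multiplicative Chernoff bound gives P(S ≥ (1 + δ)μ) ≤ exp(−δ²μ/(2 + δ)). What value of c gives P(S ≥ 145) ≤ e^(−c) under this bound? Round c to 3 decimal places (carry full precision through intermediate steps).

Write 145 = (1 + δ)μ, so δ = 145/114.944 − 1 = 0.2614839…
Then the exponent is δ²μ/(2 + δ) = (145 − μ)² / (μ·(2 + δ)) = 3.475222.

3.475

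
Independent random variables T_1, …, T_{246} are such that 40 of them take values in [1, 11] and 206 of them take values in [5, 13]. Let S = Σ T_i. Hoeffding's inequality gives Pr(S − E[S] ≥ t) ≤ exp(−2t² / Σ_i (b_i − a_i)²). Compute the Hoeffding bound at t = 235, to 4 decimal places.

Σ(b_i − a_i)² = 40·10² + 206·8² = 17184.
Exponent = 2·235² / 17184 = 6.42749.
Bound = exp(−6.42749) = 0.00162.

0.0016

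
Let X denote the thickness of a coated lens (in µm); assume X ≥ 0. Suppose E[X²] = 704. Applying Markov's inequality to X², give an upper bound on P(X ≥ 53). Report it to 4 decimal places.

0.2506

Since X ≥ 0, the event {X ≥ 53} is the same as {X² ≥ 2809}.
Markov's inequality applied to X² gives P(X² ≥ 2809) ≤ E[X²]/2809 = 704/2809 = 0.2506.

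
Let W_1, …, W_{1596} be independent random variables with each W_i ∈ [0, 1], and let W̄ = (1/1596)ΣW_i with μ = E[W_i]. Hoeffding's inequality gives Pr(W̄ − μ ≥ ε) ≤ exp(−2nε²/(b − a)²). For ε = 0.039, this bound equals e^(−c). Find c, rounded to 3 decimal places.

c = 2nε²/(b − a)² = 2·1596·0.039² / 1² = 4.8550.

4.855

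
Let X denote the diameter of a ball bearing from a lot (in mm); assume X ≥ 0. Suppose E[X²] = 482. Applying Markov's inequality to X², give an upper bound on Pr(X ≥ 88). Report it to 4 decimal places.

Since X ≥ 0, the event {X ≥ 88} is the same as {X² ≥ 7744}.
Markov's inequality applied to X² gives Pr(X² ≥ 7744) ≤ E[X²]/7744 = 482/7744 = 0.0622.

0.0622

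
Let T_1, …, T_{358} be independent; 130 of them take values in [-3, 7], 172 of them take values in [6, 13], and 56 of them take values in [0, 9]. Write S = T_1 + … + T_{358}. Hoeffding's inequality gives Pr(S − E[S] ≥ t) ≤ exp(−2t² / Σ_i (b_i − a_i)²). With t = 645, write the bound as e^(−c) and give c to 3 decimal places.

Σ(b_i − a_i)² = 130·10² + 172·7² + 56·9² = 25964.
c = 2t² / 25964 = 2·645² / 25964 = 32.0463.

32.046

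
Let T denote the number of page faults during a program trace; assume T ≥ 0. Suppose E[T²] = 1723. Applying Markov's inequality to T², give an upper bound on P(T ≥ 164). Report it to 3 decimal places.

0.064

Since T ≥ 0, the event {T ≥ 164} is the same as {T² ≥ 26896}.
Markov's inequality applied to T² gives P(T² ≥ 26896) ≤ E[T²]/26896 = 1723/26896 = 0.0641.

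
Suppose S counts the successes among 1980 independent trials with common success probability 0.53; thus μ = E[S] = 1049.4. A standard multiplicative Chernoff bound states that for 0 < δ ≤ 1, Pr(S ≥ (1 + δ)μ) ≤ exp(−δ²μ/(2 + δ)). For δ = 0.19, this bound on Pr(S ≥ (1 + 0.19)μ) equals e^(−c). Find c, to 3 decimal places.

c = δ²μ/(2 + δ) = 0.19²·1049.4/(2 + 0.19) = 17.2983.

17.298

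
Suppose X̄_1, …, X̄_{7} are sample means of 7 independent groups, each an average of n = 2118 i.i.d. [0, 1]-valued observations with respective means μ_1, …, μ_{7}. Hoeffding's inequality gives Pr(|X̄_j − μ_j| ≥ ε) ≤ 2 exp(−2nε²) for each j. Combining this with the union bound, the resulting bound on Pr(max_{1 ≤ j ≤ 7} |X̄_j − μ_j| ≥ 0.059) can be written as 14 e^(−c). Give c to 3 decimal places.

14.746

Union bound over the 7 events: Pr(max_{1 ≤ j ≤ 7} |X̄_j − μ_j| ≥ 0.059) ≤ 7·2·exp(−2nε²) = 14 exp(−2·2118·0.059²).
So c = 2·2118·0.059² = 14.7455.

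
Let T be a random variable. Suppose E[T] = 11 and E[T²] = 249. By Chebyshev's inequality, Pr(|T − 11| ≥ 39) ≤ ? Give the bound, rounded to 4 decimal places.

0.0842

Var(T) = E[T²] − (E[T])² = 249 − 121 = 128.
Chebyshev's inequality: Pr(|T − μ| ≥ t) ≤ Var(T)/t² = 128/1521 = 0.0842.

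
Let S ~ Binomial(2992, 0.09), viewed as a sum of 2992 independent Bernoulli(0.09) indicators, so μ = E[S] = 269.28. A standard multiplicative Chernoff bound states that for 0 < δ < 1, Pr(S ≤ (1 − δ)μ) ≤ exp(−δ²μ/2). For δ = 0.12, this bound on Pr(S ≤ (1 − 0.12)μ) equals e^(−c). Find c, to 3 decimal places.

c = δ²μ/2 = 0.12²·269.28/2 = 1.9388.

1.939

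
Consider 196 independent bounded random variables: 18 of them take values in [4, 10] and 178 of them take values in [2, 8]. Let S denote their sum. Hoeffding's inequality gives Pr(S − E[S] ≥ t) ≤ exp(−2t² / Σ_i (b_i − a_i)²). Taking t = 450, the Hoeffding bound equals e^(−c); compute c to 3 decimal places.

57.398

Σ(b_i − a_i)² = 18·6² + 178·6² = 7056.
c = 2t² / 7056 = 2·450² / 7056 = 57.3980.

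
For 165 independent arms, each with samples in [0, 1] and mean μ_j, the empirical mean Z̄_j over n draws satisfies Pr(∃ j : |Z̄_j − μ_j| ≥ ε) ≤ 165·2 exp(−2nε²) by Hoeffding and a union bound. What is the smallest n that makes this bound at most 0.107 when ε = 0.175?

132

Need 2·165·exp(−2nε²) ≤ 0.107, i.e. exp(−2nε²) ≤ 0.107/330.
So 2nε² ≥ ln(330/0.107) = 8.034019.
Hence n ≥ 8.034019/(2·0.175²) = 131.168.
The smallest integer n is 132.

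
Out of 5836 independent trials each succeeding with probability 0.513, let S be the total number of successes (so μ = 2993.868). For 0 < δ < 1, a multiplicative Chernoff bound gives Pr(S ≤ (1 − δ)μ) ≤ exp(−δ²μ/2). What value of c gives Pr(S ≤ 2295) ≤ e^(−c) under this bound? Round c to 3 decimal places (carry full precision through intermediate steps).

81.569

Write 2295 = (1 − δ)μ, so δ = 1 − 2295/2993.868 = 0.2334331…
Then the exponent is δ²μ/2 = (μ − 2295)²/(2μ) = 81.569475.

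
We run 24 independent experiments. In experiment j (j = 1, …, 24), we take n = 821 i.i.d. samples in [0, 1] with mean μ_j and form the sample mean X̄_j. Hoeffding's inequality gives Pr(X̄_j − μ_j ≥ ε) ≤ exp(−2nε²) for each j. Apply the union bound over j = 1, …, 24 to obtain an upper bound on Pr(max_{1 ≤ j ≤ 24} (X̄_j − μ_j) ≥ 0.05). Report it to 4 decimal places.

0.3958

Per-experiment Hoeffding bound: exp(−2·821·0.05²) = exp(−4.10500) = 0.01649.
Union bound over 24 events: 24·0.01649 = 0.39576.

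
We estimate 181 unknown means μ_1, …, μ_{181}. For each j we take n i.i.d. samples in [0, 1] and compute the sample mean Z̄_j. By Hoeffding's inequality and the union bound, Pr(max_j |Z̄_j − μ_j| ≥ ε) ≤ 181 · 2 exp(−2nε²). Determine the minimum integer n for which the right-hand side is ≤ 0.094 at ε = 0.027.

5663

Need 2·181·exp(−2nε²) ≤ 0.094, i.e. exp(−2nε²) ≤ 0.094/362.
So 2nε² ≥ ln(362/0.094) = 8.256105.
Hence n ≥ 8.256105/(2·0.027²) = 5662.623.
The smallest integer n is 5663.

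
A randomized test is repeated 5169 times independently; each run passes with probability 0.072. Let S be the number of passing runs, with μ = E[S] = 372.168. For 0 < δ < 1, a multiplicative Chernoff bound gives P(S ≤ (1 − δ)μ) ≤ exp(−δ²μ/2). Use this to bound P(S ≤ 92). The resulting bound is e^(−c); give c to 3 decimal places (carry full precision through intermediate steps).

105.455

Write 92 = (1 − δ)μ, so δ = 1 − 92/372.168 = 0.7527998…
Then the exponent is δ²μ/2 = (μ − 92)²/(2μ) = 105.455209.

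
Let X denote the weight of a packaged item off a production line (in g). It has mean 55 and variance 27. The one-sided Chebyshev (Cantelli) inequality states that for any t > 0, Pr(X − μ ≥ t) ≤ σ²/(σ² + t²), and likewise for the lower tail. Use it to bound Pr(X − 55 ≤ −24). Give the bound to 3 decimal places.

Here σ² = 27 and t = 24, so σ² + t² = 603.
Cantelli's bound: 27/603 = 0.0448.

0.045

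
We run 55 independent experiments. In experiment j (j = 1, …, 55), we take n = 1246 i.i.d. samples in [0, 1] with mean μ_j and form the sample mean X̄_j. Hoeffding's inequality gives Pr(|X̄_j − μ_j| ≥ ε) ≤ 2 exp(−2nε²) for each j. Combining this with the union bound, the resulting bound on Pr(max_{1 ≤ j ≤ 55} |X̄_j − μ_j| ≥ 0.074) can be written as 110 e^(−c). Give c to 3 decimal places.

Union bound over the 55 events: Pr(max_{1 ≤ j ≤ 55} |X̄_j − μ_j| ≥ 0.074) ≤ 55·2·exp(−2nε²) = 110 exp(−2·1246·0.074²).
So c = 2·1246·0.074² = 13.6462.

13.646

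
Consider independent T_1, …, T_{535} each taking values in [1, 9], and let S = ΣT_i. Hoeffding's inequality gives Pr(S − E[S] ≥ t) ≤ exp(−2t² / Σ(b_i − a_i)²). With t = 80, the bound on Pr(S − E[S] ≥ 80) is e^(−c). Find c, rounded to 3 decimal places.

Σ(b_i − a_i)² = 535·(8)² = 34240.
c = 2t²/34240 = 2·80²/34240 = 0.3738.

0.374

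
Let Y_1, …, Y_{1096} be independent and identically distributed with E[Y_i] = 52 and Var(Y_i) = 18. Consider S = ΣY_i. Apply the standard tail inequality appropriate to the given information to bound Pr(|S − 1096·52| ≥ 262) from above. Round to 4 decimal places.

0.2874

With mean and variance of each term known, Chebyshev's inequality bounds the deviation of the sum (or sample mean).
Var(S) = n·Var(Y_i) = 1096·18 = 19728.
Chebyshev: Pr(|S − 1096·52| ≥ 262) ≤ Var(S)/262² = 19728/68644 = 0.2874.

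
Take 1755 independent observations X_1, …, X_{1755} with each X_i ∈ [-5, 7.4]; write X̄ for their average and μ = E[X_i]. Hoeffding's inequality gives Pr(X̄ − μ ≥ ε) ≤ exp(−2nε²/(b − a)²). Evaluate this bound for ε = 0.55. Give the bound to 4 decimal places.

Exponent: 2nε²/(b − a)² = 2·1755·0.55² / 12.4² = 6.90540.
Bound = exp(−6.90540) = 0.00100.

0.0010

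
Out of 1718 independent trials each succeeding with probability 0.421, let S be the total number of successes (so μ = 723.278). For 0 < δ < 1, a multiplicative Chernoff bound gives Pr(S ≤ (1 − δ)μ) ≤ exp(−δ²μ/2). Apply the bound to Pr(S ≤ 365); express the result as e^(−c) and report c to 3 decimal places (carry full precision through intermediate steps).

Write 365 = (1 − δ)μ, so δ = 1 − 365/723.278 = 0.4953531…
Then the exponent is δ²μ/2 = (μ − 365)²/(2μ) = 88.737059.

88.737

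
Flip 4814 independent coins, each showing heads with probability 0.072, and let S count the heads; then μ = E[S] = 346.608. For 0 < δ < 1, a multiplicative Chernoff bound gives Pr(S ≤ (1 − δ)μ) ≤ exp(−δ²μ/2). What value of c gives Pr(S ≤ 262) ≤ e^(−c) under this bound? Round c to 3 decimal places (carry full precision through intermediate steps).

10.327

Write 262 = (1 − δ)μ, so δ = 1 − 262/346.608 = 0.2441028…
Then the exponent is δ²μ/2 = (μ − 262)²/(2μ) = 10.326527.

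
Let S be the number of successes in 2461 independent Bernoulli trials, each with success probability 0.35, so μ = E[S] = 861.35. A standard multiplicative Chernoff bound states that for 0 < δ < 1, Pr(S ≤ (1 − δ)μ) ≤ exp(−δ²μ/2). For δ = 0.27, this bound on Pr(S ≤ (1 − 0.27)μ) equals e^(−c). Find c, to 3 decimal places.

c = δ²μ/2 = 0.27²·861.35/2 = 31.3962.

31.396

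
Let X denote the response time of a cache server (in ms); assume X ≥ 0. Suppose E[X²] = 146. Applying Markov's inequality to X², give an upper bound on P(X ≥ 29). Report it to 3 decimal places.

0.174

Since X ≥ 0, the event {X ≥ 29} is the same as {X² ≥ 841}.
Markov's inequality applied to X² gives P(X² ≥ 841) ≤ E[X²]/841 = 146/841 = 0.1736.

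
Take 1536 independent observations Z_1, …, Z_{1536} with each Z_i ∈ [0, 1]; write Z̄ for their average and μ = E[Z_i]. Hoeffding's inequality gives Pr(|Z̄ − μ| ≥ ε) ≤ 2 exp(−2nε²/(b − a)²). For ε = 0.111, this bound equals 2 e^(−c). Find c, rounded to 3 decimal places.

c = 2nε²/(b − a)² = 2·1536·0.111² / 1² = 37.8501.

37.850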